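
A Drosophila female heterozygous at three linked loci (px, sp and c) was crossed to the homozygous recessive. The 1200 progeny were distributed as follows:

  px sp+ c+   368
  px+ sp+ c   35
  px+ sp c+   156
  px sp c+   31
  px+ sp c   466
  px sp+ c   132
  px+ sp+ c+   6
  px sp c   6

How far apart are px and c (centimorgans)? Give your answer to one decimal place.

25.0 centimorgans

The two most frequent reciprocal classes, px+ sp c and px sp+ c+, are the parental types, so the F1 was px+ sp c / px sp+ c+.
The two rarest classes, px sp c and px+ sp+ c+, are the double crossovers. Comparing them with the parentals, only the px allele has switched, so px is the middle locus and the order is sp – px – c.
Crossovers in the px–c interval produce the single-crossover classes px+ sp c+ and px sp+ c (156 + 132 = 288) plus the double crossovers (12).
RF(px–c) = (288 + 12) / 1200 = 300/1200 = 0.2500 → 25.0 centimorgans.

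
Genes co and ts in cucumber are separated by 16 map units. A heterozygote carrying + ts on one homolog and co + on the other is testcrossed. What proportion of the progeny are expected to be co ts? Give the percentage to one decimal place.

A map distance of 16 map units corresponds to a recombination frequency of 0.160.
The F1 is + ts / co +, so co ts is a recombinant gamete class with expected frequency r/2 = 0.160/2 = 0.0800.
That is 0.0800 = 8.0% of the progeny.

8.0%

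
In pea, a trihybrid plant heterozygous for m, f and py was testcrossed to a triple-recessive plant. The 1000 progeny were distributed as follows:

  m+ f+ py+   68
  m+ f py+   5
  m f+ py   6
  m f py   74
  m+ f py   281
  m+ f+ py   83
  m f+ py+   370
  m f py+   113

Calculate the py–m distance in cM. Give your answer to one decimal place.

15.3 cM

The two most frequent reciprocal classes, m+ f py and m f+ py+, are the parental types, so the F1 was m+ f py / m f+ py+.
The two rarest classes, m+ f py+ and m f+ py, are the double crossovers. Comparing them with the parentals, only the py allele has switched, so py is the middle locus and the order is m – py – f.
Crossovers in the m–py interval produce the single-crossover classes m f py and m+ f+ py+ (74 + 68 = 142) plus the double crossovers (11).
RF(m–py) = (142 + 11) / 1000 = 153/1000 = 0.1530 → 15.3 cM.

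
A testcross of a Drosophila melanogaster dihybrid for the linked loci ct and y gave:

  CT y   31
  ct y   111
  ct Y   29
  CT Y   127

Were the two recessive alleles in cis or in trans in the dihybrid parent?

The two most frequent classes are CT Y (127) and ct y (111); these are the parental (non-recombinant) types.
So the F1 carried CT Y on one chromosome and ct y on the other — the recessive alleles are on the same chromosome (cis / coupling).

cis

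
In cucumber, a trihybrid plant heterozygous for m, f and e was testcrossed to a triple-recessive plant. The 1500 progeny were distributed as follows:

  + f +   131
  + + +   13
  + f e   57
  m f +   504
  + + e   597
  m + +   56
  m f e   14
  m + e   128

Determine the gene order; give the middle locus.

The two most frequent reciprocal classes, m f + and + + e, are the parental types, so the F1 was m f + / + + e.
The two rarest classes, m f e and + + +, are the double crossovers. Comparing them with the parentals, only the e allele has switched, so e is the middle locus and the order is m – e – f.

e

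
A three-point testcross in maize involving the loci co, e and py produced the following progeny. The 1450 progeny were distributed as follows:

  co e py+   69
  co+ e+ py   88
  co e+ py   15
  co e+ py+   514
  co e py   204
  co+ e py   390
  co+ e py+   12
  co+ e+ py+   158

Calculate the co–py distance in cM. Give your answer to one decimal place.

26.8 cM

The two most frequent reciprocal classes, co+ e py and co e+ py+, are the parental types, so the F1 was co+ e py / co e+ py+.
The two rarest classes, co+ e py+ and co e+ py, are the double crossovers. Comparing them with the parentals, only the py allele has switched, so py is the middle locus and the order is co – py – e.
Crossovers in the co–py interval produce the single-crossover classes co e py and co+ e+ py+ (204 + 158 = 362) plus the double crossovers (27).
RF(co–py) = (362 + 27) / 1450 = 389/1450 = 0.2683 → 26.8 cM.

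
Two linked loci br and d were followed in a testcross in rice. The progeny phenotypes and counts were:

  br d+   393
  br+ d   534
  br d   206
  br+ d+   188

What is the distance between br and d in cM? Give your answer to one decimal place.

29.8 cM

The two most frequent classes, br+ d (534) and br d+ (393), are the parental types, so the F1 was br+ d / br d+.
The recombinant classes are br+ d+ and br d: 188 + 206 = 394.
Recombination frequency = 394/1321 = 0.2983 ≈ 29.8%, i.e. 29.8 cM.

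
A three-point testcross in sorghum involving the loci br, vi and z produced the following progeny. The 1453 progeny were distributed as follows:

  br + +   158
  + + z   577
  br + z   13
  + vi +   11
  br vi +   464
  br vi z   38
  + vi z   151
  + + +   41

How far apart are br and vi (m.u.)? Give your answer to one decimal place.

The two most frequent reciprocal classes, + + z and br vi +, are the parental types, so the F1 was + + z / br vi +.
The two rarest classes, br + z and + vi +, are the double crossovers. Comparing them with the parentals, only the br allele has switched, so br is the middle locus and the order is vi – br – z.
Crossovers in the vi–br interval produce the single-crossover classes + vi z and br + + (151 + 158 = 309) plus the double crossovers (24).
RF(vi–br) = (309 + 24) / 1453 = 333/1453 = 0.2292 → 22.9 m.u.

22.9 m.u.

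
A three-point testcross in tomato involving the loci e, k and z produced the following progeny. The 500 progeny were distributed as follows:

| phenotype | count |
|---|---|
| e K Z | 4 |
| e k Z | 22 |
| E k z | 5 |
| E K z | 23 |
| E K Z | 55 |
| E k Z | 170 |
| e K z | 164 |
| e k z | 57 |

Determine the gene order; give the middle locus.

The two most frequent reciprocal classes, E k Z and e K z, are the parental types, so the F1 was E k Z / e K z.
The two rarest classes, E k z and e K Z, are the double crossovers. Comparing them with the parentals, only the z allele has switched, so z is the middle locus and the order is k – z – e.

z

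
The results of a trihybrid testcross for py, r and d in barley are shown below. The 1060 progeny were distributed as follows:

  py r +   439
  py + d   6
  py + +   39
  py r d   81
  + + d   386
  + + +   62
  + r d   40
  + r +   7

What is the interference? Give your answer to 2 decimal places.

The two most frequent reciprocal classes, + + d and py r +, are the parental types, so the F1 was + + d / py r +.
The two rarest classes, py + d and + r +, are the double crossovers. Comparing them with the parentals, only the py allele has switched, so py is the middle locus and the order is d – py – r.
d–py: (143 + 13)/1060 = 0.1472; py–r: (79 + 13)/1060 = 0.0868.
Expected DCO frequency = 0.1472 × 0.0868 ≈ 0.01278; observed = 13/1060 ≈ 0.01226.
Coefficient of coincidence = 0.01226/0.01278 ≈ 0.96; interference = 1 − 0.96 = 0.04.

0.04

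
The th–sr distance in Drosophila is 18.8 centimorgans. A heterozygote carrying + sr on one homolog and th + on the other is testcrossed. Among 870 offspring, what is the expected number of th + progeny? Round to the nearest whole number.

353

A map distance of 18.8 centimorgans corresponds to a recombination frequency of 0.188.
The F1 is + sr / th +, so th + is a parental gamete class with expected frequency (1 − r)/2 = 0.812/2 = 0.4060.
Expected number = 0.4060 × 870 = 353.22 ≈ 353.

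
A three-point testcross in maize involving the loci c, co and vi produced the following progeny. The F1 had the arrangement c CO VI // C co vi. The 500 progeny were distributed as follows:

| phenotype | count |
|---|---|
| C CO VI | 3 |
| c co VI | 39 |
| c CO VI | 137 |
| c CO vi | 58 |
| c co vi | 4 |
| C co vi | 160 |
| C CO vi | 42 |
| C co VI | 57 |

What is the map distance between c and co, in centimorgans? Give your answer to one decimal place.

17.6 centimorgans

The two rarest classes, C CO VI and c co vi, are the double crossovers. Comparing them with the parentals, only the c allele has switched, so c is the middle locus and the order is co – c – vi.
Crossovers in the co–c interval produce the single-crossover classes c co VI and C CO vi (39 + 42 = 81) plus the double crossovers (7).
RF(co–c) = (81 + 7) / 500 = 88/500 = 0.1760 → 17.6 centimorgans.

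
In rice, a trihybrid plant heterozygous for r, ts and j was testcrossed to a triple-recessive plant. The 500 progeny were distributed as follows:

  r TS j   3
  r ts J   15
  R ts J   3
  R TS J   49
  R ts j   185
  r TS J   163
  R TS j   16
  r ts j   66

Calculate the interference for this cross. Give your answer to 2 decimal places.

0.33

The two most frequent reciprocal classes, R ts j and r TS J, are the parental types, so the F1 was R ts j / r TS J.
The two rarest classes, R ts J and r TS j, are the double crossovers. Comparing them with the parentals, only the j allele has switched, so j is the middle locus and the order is ts – j – r.
ts–j: (31 + 6)/500 = 0.0740; j–r: (115 + 6)/500 = 0.2420.
Expected DCO frequency = 0.0740 × 0.2420 ≈ 0.01791; observed = 6/500 ≈ 0.01200.
Coefficient of coincidence = 0.01200/0.01791 ≈ 0.67; interference = 1 − 0.67 = 0.33.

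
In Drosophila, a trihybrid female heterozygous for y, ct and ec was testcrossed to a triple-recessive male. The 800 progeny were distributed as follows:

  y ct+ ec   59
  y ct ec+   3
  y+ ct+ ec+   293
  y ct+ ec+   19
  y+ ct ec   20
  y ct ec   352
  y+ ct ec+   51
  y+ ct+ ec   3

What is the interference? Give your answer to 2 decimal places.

0.08

The two most frequent reciprocal classes, y+ ct+ ec+ and y ct ec, are the parental types, so the F1 was y+ ct+ ec+ / y ct ec.
The two rarest classes, y+ ct+ ec and y ct ec+, are the double crossovers. Comparing them with the parentals, only the ec allele has switched, so ec is the middle locus and the order is y – ec – ct.
y–ec: (39 + 6)/800 = 0.0563; ec–ct: (110 + 6)/800 = 0.1450.
Expected DCO frequency = 0.0563 × 0.1450 ≈ 0.00816; observed = 6/800 ≈ 0.00750.
Coefficient of coincidence = 0.00750/0.00816 ≈ 0.92; interference = 1 − 0.92 = 0.08.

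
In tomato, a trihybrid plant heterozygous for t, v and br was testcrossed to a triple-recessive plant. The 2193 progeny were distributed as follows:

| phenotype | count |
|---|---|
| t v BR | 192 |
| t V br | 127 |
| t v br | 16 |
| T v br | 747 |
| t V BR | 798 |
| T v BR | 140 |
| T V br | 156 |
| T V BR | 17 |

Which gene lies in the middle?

The two most frequent reciprocal classes, t V BR and T v br, are the parental types, so the F1 was t V BR / T v br.
The two rarest classes, T V BR and t v br, are the double crossovers. Comparing them with the parentals, only the t allele has switched, so t is the middle locus and the order is v – t – br.

t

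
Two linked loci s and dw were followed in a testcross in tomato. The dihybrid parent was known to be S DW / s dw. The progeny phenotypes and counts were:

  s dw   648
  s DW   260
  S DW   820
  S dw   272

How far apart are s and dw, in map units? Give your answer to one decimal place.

26.6 map units

The recombinant classes are S dw and s DW: 272 + 260 = 532.
Recombination frequency = 532/2000 = 0.2660 ≈ 26.6%, i.e. 26.6 map units.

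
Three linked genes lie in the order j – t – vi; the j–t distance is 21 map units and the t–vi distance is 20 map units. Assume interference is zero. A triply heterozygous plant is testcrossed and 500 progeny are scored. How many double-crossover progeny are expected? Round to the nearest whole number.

21

Map distances give recombination frequencies of 0.210 and 0.200 for the two intervals.
With no interference, expected double-crossover frequency = 0.210 × 0.200 = 0.04200.
Expected number = 0.04200 × 500 = 21.00 ≈ 21.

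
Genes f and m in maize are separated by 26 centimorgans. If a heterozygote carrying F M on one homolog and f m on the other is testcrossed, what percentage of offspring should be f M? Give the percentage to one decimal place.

13.0%

A map distance of 26 centimorgans corresponds to a recombination frequency of 0.260.
The F1 is F M / f m, so f M is a recombinant gamete class with expected frequency r/2 = 0.260/2 = 0.1300.
That is 0.1300 = 13.0% of the progeny.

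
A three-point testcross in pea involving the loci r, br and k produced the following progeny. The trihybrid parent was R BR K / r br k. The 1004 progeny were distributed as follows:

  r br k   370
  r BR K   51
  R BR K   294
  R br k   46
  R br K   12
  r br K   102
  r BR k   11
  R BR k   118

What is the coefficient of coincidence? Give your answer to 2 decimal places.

The two rarest classes, R br K and r BR k, are the double crossovers. Comparing them with the parentals, only the br allele has switched, so br is the middle locus and the order is r – br – k.
r–br: (97 + 23)/1004 = 0.1195; br–k: (220 + 23)/1004 = 0.2420.
Expected DCO frequency = 0.1195 × 0.2420 ≈ 0.02892; observed = 23/1004 ≈ 0.02291.
Coefficient of coincidence = 0.02291/0.02892 ≈ 0.79.

0.79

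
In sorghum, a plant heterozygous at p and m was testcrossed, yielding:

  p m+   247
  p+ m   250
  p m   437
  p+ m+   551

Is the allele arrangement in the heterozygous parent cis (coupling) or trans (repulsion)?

The two most frequent classes are p+ m+ (551) and p m (437); these are the parental (non-recombinant) types.
So the F1 carried p+ m+ on one chromosome and p m on the other — the recessive alleles are on the same chromosome (cis / coupling).

cis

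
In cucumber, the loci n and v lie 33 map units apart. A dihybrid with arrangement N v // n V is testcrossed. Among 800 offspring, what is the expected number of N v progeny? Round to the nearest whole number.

268

A map distance of 33 map units corresponds to a recombination frequency of 0.330.
The F1 is N v / n V, so N v is a parental gamete class with expected frequency (1 − r)/2 = 0.670/2 = 0.3350.
Expected number = 0.3350 × 800 = 268.00 ≈ 268.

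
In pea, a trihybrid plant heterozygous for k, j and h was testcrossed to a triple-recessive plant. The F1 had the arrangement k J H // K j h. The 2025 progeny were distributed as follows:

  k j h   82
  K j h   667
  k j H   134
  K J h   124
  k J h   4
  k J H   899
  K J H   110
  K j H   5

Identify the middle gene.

h

The two rarest classes, k J h and K j H, are the double crossovers. Comparing them with the parentals, only the h allele has switched, so h is the middle locus and the order is k – h – j.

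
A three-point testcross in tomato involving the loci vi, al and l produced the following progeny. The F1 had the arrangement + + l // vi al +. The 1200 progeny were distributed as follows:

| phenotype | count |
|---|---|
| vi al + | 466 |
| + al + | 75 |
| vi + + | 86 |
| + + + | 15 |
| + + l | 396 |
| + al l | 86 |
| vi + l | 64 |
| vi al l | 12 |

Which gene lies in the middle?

The two rarest classes, + + + and vi al l, are the double crossovers. Comparing them with the parentals, only the l allele has switched, so l is the middle locus and the order is vi – l – al.

l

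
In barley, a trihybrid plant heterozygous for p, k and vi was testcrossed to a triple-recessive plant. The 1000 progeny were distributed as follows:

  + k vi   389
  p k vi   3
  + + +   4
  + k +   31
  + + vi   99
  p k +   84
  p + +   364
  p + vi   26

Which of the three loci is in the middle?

p

The two most frequent reciprocal classes, p + + and + k vi, are the parental types, so the F1 was p + + / + k vi.
The two rarest classes, + + + and p k vi, are the double crossovers. Comparing them with the parentals, only the p allele has switched, so p is the middle locus and the order is vi – p – k.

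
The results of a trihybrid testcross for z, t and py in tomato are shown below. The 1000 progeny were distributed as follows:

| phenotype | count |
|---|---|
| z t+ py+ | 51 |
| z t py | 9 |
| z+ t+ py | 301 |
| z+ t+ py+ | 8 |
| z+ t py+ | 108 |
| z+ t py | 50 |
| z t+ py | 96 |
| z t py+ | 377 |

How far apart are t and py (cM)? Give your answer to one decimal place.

11.8 cM

The two most frequent reciprocal classes, z+ t+ py and z t py+, are the parental types, so the F1 was z+ t+ py / z t py+.
The two rarest classes, z+ t+ py+ and z t py, are the double crossovers. Comparing them with the parentals, only the py allele has switched, so py is the middle locus and the order is z – py – t.
Crossovers in the py–t interval produce the single-crossover classes z+ t py and z t+ py+ (50 + 51 = 101) plus the double crossovers (17).
RF(py–t) = (101 + 17) / 1000 = 118/1000 = 0.1180 → 11.8 cM.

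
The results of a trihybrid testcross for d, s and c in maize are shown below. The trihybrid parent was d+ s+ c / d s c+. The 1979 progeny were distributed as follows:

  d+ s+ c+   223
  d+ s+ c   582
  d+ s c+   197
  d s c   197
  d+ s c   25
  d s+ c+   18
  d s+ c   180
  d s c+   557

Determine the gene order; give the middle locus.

s

The two rarest classes, d+ s c and d s+ c+, are the double crossovers. Comparing them with the parentals, only the s allele has switched, so s is the middle locus and the order is d – s – c.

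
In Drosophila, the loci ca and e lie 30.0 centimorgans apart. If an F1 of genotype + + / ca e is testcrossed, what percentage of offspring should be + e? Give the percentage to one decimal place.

15.0%

A map distance of 30.0 centimorgans corresponds to a recombination frequency of 0.300.
The F1 is + + / ca e, so + e is a recombinant gamete class with expected frequency r/2 = 0.300/2 = 0.1500.
That is 0.1500 = 15.0% of the progeny.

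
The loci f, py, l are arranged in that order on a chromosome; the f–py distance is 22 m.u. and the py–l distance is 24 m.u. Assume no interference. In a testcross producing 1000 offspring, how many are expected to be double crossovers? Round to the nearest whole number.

Map distances give recombination frequencies of 0.220 and 0.240 for the two intervals.
With no interference, expected double-crossover frequency = 0.220 × 0.240 = 0.05280.
Expected number = 0.05280 × 1000 = 52.80 ≈ 53.

53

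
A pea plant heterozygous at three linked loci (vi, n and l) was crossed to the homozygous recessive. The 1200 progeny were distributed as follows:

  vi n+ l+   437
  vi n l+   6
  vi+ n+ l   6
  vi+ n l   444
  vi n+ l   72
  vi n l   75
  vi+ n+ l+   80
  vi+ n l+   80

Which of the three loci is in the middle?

n

The two most frequent reciprocal classes, vi+ n l and vi n+ l+, are the parental types, so the F1 was vi+ n l / vi n+ l+.
The two rarest classes, vi+ n+ l and vi n l+, are the double crossovers. Comparing them with the parentals, only the n allele has switched, so n is the middle locus and the order is l – n – vi.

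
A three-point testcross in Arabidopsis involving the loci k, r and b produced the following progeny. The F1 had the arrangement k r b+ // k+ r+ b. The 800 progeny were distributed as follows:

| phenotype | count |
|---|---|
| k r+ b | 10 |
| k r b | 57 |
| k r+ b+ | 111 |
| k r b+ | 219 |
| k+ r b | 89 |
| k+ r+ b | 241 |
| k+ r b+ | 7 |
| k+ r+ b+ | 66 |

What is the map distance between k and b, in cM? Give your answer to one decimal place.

17.5 cM

The two rarest classes, k+ r b+ and k r+ b, are the double crossovers. Comparing them with the parentals, only the k allele has switched, so k is the middle locus and the order is b – k – r.
Crossovers in the b–k interval produce the single-crossover classes k r b and k+ r+ b+ (57 + 66 = 123) plus the double crossovers (17).
RF(b–k) = (123 + 17) / 800 = 140/800 = 0.1750 → 17.5 cM.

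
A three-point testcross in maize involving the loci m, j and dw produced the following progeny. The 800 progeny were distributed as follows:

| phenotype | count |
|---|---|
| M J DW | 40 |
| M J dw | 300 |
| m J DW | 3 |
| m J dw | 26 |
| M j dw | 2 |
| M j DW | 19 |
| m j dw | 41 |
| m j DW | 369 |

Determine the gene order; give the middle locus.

The two most frequent reciprocal classes, M J dw and m j DW, are the parental types, so the F1 was M J dw / m j DW.
The two rarest classes, M j dw and m J DW, are the double crossovers. Comparing them with the parentals, only the j allele has switched, so j is the middle locus and the order is m – j – dw.

j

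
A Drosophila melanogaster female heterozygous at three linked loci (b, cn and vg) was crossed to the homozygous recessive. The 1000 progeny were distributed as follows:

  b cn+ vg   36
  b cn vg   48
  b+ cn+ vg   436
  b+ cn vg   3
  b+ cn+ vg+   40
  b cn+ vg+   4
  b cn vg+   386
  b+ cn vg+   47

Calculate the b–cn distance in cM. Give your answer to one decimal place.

The two most frequent reciprocal classes, b cn vg+ and b+ cn+ vg, are the parental types, so the F1 was b cn vg+ / b+ cn+ vg.
The two rarest classes, b cn+ vg+ and b+ cn vg, are the double crossovers. Comparing them with the parentals, only the cn allele has switched, so cn is the middle locus and the order is b – cn – vg.
Crossovers in the b–cn interval produce the single-crossover classes b+ cn vg+ and b cn+ vg (47 + 36 = 83) plus the double crossovers (7).
RF(b–cn) = (83 + 7) / 1000 = 90/1000 = 0.0900 → 9.0 cM.

9.0 cM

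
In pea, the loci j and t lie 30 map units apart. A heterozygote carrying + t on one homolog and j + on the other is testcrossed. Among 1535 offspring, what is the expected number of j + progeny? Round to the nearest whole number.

A map distance of 30 map units corresponds to a recombination frequency of 0.300.
The F1 is + t / j +, so j + is a parental gamete class with expected frequency (1 − r)/2 = 0.700/2 = 0.3500.
Expected number = 0.3500 × 1535 = 537.25 ≈ 537.

537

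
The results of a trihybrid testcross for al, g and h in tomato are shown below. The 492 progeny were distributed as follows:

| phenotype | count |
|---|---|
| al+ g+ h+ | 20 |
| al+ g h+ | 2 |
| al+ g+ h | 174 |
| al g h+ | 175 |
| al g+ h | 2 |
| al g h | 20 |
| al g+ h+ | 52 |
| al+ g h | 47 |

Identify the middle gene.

al

The two most frequent reciprocal classes, al+ g+ h and al g h+, are the parental types, so the F1 was al+ g+ h / al g h+.
The two rarest classes, al g+ h and al+ g h+, are the double crossovers. Comparing them with the parentals, only the al allele has switched, so al is the middle locus and the order is h – al – g.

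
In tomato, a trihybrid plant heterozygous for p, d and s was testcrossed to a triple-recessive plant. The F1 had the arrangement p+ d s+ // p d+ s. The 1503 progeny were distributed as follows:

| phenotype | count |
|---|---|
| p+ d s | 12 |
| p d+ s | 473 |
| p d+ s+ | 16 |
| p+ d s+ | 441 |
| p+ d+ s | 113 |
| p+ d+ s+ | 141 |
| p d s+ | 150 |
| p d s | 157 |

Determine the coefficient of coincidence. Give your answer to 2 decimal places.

The two rarest classes, p+ d s and p d+ s+, are the double crossovers. Comparing them with the parentals, only the s allele has switched, so s is the middle locus and the order is p – s – d.
p–s: (263 + 28)/1503 = 0.1936; s–d: (298 + 28)/1503 = 0.2169.
Expected DCO frequency = 0.1936 × 0.2169 ≈ 0.04199; observed = 28/1503 ≈ 0.01863.
Coefficient of coincidence = 0.01863/0.04199 ≈ 0.44.

0.44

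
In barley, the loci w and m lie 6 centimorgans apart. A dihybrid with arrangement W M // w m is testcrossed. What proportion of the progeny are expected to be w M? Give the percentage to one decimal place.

3.0%

A map distance of 6 centimorgans corresponds to a recombination frequency of 0.060.
The F1 is W M / w m, so w M is a recombinant gamete class with expected frequency r/2 = 0.060/2 = 0.0300.
That is 0.0300 = 3.0% of the progeny.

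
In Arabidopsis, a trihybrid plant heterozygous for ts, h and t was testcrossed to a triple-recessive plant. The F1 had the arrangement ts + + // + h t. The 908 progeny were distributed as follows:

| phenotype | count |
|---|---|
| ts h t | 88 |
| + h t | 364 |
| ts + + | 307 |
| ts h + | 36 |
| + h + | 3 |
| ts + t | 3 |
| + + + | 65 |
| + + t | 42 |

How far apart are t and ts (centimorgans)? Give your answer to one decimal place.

The two rarest classes, ts + t and + h +, are the double crossovers. Comparing them with the parentals, only the t allele has switched, so t is the middle locus and the order is ts – t – h.
Crossovers in the ts–t interval produce the single-crossover classes + + + and ts h t (65 + 88 = 153) plus the double crossovers (6).
RF(ts–t) = (153 + 6) / 908 = 159/908 = 0.1751 → 17.5 centimorgans.

17.5 centimorgans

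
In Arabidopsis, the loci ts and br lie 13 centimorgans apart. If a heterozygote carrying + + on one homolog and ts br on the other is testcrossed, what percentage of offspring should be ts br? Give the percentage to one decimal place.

A map distance of 13 centimorgans corresponds to a recombination frequency of 0.130.
The F1 is + + / ts br, so ts br is a parental gamete class with expected frequency (1 − r)/2 = 0.870/2 = 0.4350.
That is 0.4350 = 43.5% of the progeny.

43.5%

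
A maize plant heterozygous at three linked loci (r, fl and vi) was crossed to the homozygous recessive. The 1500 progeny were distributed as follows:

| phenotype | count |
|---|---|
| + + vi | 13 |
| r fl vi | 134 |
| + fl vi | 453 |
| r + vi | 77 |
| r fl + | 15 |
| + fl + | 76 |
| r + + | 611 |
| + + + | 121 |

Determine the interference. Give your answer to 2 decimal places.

The two most frequent reciprocal classes, + fl vi and r + +, are the parental types, so the F1 was + fl vi / r + +.
The two rarest classes, + + vi and r fl +, are the double crossovers. Comparing them with the parentals, only the fl allele has switched, so fl is the middle locus and the order is vi – fl – r.
vi–fl: (153 + 28)/1500 = 0.1207; fl–r: (255 + 28)/1500 = 0.1887.
Expected DCO frequency = 0.1207 × 0.1887 ≈ 0.02278; observed = 28/1500 ≈ 0.01867.
Coefficient of coincidence = 0.01867/0.02278 ≈ 0.82; interference = 1 − 0.82 = 0.18.

0.18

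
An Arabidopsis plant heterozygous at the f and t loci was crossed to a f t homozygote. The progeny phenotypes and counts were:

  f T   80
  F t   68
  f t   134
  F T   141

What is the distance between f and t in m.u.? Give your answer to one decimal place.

The two most frequent classes, F T (141) and f t (134), are the parental types, so the F1 was F T / f t.
The recombinant classes are F t and f T: 68 + 80 = 148.
Recombination frequency = 148/423 = 0.3499 ≈ 35.0%, i.e. 35.0 m.u.

35.0 m.u.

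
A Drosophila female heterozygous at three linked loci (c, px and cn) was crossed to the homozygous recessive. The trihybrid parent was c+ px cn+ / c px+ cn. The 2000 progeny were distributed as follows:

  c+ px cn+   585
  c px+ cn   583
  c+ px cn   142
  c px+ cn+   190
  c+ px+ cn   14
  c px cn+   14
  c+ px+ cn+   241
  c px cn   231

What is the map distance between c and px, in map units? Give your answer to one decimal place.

25.0 map units

The two rarest classes, c px cn+ and c+ px+ cn, are the double crossovers. Comparing them with the parentals, only the c allele has switched, so c is the middle locus and the order is px – c – cn.
Crossovers in the px–c interval produce the single-crossover classes c+ px+ cn+ and c px cn (241 + 231 = 472) plus the double crossovers (28).
RF(px–c) = (472 + 28) / 2000 = 500/2000 = 0.2500 → 25.0 map units.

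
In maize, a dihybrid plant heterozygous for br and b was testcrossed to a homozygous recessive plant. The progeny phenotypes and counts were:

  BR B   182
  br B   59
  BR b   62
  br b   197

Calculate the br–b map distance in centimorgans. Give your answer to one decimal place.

The two most frequent classes, BR B (182) and br b (197), are the parental types, so the F1 was BR B / br b.
The recombinant classes are BR b and br B: 62 + 59 = 121.
Recombination frequency = 121/500 = 0.2420 ≈ 24.2%, i.e. 24.2 centimorgans.

24.2 centimorgans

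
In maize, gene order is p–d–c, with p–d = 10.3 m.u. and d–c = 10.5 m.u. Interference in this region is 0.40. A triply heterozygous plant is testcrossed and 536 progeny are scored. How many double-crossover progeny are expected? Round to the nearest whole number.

3

Map distances give recombination frequencies of 0.103 and 0.105 for the two intervals.
With interference 0.40 (so coincidence = 0.60), expected double-crossover frequency = 0.103 × 0.105 × 0.60 = 0.00649.
Expected number = 0.00649 × 536 = 3.48 ≈ 3.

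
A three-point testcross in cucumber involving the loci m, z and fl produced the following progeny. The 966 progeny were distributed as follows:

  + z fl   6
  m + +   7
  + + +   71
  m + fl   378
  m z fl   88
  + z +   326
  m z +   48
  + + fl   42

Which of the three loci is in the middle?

fl

The two most frequent reciprocal classes, m + fl and + z +, are the parental types, so the F1 was m + fl / + z +.
The two rarest classes, m + + and + z fl, are the double crossovers. Comparing them with the parentals, only the fl allele has switched, so fl is the middle locus and the order is z – fl – m.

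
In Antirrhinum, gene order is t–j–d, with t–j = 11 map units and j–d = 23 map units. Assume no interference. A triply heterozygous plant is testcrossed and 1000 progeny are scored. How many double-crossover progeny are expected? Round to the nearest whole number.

Map distances give recombination frequencies of 0.110 and 0.230 for the two intervals.
With no interference, expected double-crossover frequency = 0.110 × 0.230 = 0.02530.
Expected number = 0.02530 × 1000 = 25.30 ≈ 25.

25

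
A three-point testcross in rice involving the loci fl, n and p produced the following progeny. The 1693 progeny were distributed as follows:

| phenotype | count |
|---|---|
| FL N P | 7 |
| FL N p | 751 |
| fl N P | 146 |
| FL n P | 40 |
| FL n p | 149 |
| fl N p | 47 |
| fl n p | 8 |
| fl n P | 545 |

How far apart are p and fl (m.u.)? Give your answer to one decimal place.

6.0 m.u.

The two most frequent reciprocal classes, FL N p and fl n P, are the parental types, so the F1 was FL N p / fl n P.
The two rarest classes, FL N P and fl n p, are the double crossovers. Comparing them with the parentals, only the p allele has switched, so p is the middle locus and the order is n – p – fl.
Crossovers in the p–fl interval produce the single-crossover classes fl N p and FL n P (47 + 40 = 87) plus the double crossovers (15).
RF(p–fl) = (87 + 15) / 1693 = 102/1693 = 0.0602 → 6.0 m.u.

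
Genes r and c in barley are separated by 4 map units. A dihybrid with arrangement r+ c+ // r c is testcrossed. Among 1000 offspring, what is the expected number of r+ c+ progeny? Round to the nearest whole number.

A map distance of 4 map units corresponds to a recombination frequency of 0.040.
The F1 is r+ c+ / r c, so r+ c+ is a parental gamete class with expected frequency (1 − r)/2 = 0.960/2 = 0.4800.
Expected number = 0.4800 × 1000 = 480.00 ≈ 480.

480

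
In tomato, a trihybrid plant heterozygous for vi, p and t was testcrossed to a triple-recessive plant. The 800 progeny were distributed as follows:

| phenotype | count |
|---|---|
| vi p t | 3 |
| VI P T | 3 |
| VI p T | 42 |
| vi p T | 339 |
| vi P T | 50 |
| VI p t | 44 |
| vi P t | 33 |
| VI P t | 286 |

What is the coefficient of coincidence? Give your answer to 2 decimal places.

0.59

The two most frequent reciprocal classes, VI P t and vi p T, are the parental types, so the F1 was VI P t / vi p T.
The two rarest classes, VI P T and vi p t, are the double crossovers. Comparing them with the parentals, only the t allele has switched, so t is the middle locus and the order is vi – t – p.
vi–t: (75 + 6)/800 = 0.1013; t–p: (94 + 6)/800 = 0.1250.
Expected DCO frequency = 0.1013 × 0.1250 ≈ 0.01266; observed = 6/800 ≈ 0.00750.
Coefficient of coincidence = 0.00750/0.01266 ≈ 0.59.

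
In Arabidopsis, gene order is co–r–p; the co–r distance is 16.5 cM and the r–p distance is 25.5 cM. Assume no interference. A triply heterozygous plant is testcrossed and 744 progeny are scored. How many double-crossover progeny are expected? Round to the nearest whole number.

31

Map distances give recombination frequencies of 0.165 and 0.255 for the two intervals.
With no interference, expected double-crossover frequency = 0.165 × 0.255 = 0.04208.
Expected number = 0.04208 × 744 = 31.30 ≈ 31.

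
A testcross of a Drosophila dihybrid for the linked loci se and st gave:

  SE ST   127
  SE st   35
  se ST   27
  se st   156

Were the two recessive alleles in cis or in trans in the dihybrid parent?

cis

The two most frequent classes are SE ST (127) and se st (156); these are the parental (non-recombinant) types.
So the F1 carried SE ST on one chromosome and se st on the other — the recessive alleles are on the same chromosome (cis / coupling).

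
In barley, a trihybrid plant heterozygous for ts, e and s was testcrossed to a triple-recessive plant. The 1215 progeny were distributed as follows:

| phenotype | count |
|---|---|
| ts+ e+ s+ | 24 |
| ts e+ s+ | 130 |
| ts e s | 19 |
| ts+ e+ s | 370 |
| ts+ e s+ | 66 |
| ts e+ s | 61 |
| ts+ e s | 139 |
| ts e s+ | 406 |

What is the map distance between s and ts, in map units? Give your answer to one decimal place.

The two most frequent reciprocal classes, ts e s+ and ts+ e+ s, are the parental types, so the F1 was ts e s+ / ts+ e+ s.
The two rarest classes, ts e s and ts+ e+ s+, are the double crossovers. Comparing them with the parentals, only the s allele has switched, so s is the middle locus and the order is e – s – ts.
Crossovers in the s–ts interval produce the single-crossover classes ts+ e s+ and ts e+ s (66 + 61 = 127) plus the double crossovers (43).
RF(s–ts) = (127 + 43) / 1215 = 170/1215 = 0.1399 → 14.0 map units.

14.0 map units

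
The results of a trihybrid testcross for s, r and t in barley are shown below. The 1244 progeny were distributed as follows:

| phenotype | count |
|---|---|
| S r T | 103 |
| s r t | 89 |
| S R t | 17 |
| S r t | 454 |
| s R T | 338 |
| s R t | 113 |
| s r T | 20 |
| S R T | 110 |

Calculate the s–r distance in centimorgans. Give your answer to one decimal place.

19.0 centimorgans

The two most frequent reciprocal classes, s R T and S r t, are the parental types, so the F1 was s R T / S r t.
The two rarest classes, s r T and S R t, are the double crossovers. Comparing them with the parentals, only the r allele has switched, so r is the middle locus and the order is t – r – s.
Crossovers in the r–s interval produce the single-crossover classes S R T and s r t (110 + 89 = 199) plus the double crossovers (37).
RF(r–s) = (199 + 37) / 1244 = 236/1244 = 0.1897 → 19.0 centimorgans.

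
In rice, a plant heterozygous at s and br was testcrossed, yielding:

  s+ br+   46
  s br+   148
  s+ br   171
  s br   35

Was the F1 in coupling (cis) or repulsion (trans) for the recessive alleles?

trans

The two most frequent classes are s+ br (171) and s br+ (148); these are the parental (non-recombinant) types.
So the F1 carried s+ br on one chromosome and s br+ on the other — the recessive alleles are on opposite chromosomes (trans / repulsion).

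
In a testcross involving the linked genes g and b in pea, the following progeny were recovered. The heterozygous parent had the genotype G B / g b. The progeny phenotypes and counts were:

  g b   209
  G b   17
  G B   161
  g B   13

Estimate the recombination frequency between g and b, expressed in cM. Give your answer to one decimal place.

The recombinant classes are G b and g B: 17 + 13 = 30.
Recombination frequency = 30/400 = 0.0750 ≈ 7.5%, i.e. 7.5 cM.

7.5 cM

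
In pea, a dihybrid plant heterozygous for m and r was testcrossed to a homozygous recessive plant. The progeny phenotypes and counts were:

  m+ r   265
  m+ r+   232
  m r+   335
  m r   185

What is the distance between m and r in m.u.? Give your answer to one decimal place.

41.0 m.u.

The two most frequent classes, m+ r (265) and m r+ (335), are the parental types, so the F1 was m+ r / m r+.
The recombinant classes are m+ r+ and m r: 232 + 185 = 417.
Recombination frequency = 417/1017 = 0.4100 ≈ 41.0%, i.e. 41.0 m.u.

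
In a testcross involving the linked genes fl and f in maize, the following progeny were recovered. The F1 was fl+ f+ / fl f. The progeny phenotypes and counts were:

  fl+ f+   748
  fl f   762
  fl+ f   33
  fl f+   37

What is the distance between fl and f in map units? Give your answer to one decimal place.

The recombinant classes are fl+ f and fl f+: 33 + 37 = 70.
Recombination frequency = 70/1580 = 0.0443 ≈ 4.4%, i.e. 4.4 map units.

4.4 map units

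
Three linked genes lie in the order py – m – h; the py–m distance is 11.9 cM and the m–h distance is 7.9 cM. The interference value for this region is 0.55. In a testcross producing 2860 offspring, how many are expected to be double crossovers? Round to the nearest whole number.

Map distances give recombination frequencies of 0.119 and 0.079 for the two intervals.
With interference 0.55 (so coincidence = 0.45), expected double-crossover frequency = 0.119 × 0.079 × 0.45 = 0.00423.
Expected number = 0.00423 × 2860 = 12.10 ≈ 12.

12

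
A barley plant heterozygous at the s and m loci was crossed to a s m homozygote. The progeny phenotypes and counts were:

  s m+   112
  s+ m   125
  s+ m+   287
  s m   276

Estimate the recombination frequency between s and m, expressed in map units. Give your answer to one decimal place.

The two most frequent classes, s+ m+ (287) and s m (276), are the parental types, so the F1 was s+ m+ / s m.
The recombinant classes are s+ m and s m+: 125 + 112 = 237.
Recombination frequency = 237/800 = 0.2963 ≈ 29.6%, i.e. 29.6 map units.

29.6 map units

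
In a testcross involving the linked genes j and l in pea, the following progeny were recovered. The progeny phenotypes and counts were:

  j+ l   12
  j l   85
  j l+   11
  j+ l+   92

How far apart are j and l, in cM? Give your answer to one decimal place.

The two most frequent classes, j+ l+ (92) and j l (85), are the parental types, so the F1 was j+ l+ / j l.
The recombinant classes are j+ l and j l+: 12 + 11 = 23.
Recombination frequency = 23/200 = 0.1150 ≈ 11.5%, i.e. 11.5 cM.

11.5 cM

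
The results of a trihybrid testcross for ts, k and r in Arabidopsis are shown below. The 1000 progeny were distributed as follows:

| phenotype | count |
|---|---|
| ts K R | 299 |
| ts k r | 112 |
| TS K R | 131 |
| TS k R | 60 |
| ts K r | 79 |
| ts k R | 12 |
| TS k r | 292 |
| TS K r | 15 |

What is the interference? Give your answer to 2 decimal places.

0.40

The two most frequent reciprocal classes, TS k r and ts K R, are the parental types, so the F1 was TS k r / ts K R.
The two rarest classes, TS K r and ts k R, are the double crossovers. Comparing them with the parentals, only the k allele has switched, so k is the middle locus and the order is r – k – ts.
r–k: (139 + 27)/1000 = 0.1660; k–ts: (243 + 27)/1000 = 0.2700.
Expected DCO frequency = 0.1660 × 0.2700 ≈ 0.04482; observed = 27/1000 ≈ 0.02700.
Coefficient of coincidence = 0.02700/0.04482 ≈ 0.60; interference = 1 − 0.60 = 0.40.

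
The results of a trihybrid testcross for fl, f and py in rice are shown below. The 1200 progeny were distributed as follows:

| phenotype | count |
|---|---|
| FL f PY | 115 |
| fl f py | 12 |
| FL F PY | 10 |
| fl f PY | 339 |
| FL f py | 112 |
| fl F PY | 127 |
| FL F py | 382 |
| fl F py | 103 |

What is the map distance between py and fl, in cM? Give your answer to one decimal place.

20.0 cM

The two most frequent reciprocal classes, fl f PY and FL F py, are the parental types, so the F1 was fl f PY / FL F py.
The two rarest classes, fl f py and FL F PY, are the double crossovers. Comparing them with the parentals, only the py allele has switched, so py is the middle locus and the order is f – py – fl.
Crossovers in the py–fl interval produce the single-crossover classes FL f PY and fl F py (115 + 103 = 218) plus the double crossovers (22).
RF(py–fl) = (218 + 22) / 1200 = 240/1200 = 0.2000 → 20.0 cM.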